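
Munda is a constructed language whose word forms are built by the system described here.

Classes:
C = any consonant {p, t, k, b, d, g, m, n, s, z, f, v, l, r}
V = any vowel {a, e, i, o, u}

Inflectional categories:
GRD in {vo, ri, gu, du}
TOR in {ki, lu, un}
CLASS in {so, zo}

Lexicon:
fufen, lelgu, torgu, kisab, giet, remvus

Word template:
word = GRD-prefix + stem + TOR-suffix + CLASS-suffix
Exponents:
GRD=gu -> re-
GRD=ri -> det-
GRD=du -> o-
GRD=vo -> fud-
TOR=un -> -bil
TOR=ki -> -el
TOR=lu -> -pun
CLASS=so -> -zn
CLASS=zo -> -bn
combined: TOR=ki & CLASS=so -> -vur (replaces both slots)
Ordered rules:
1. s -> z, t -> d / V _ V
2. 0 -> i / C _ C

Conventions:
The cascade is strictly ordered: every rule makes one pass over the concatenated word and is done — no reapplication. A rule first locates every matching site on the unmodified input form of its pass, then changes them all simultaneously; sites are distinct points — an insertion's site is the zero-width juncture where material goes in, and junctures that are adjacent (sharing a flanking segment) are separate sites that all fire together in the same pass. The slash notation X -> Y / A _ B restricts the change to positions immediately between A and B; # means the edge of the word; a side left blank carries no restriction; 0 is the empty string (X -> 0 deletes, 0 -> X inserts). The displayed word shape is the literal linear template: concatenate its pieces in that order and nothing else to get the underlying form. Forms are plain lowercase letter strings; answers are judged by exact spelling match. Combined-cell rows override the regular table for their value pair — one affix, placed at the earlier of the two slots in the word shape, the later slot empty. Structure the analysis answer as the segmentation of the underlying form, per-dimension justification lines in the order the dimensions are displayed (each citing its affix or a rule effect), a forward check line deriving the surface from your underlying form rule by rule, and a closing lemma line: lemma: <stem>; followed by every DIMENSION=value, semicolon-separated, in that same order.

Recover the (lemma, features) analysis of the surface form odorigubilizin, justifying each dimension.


underlying: o-torgu-bil-zn
GRD=du - signalled by the affix o-
TOR=un - signalled by the affix -bil
CLASS=so - signalled by the affix -zn
check: otorgubilzn -> odorgubilzn -> odorigubilizin
lemma: torgu; GRD=du; TOR=un; CLASS=so


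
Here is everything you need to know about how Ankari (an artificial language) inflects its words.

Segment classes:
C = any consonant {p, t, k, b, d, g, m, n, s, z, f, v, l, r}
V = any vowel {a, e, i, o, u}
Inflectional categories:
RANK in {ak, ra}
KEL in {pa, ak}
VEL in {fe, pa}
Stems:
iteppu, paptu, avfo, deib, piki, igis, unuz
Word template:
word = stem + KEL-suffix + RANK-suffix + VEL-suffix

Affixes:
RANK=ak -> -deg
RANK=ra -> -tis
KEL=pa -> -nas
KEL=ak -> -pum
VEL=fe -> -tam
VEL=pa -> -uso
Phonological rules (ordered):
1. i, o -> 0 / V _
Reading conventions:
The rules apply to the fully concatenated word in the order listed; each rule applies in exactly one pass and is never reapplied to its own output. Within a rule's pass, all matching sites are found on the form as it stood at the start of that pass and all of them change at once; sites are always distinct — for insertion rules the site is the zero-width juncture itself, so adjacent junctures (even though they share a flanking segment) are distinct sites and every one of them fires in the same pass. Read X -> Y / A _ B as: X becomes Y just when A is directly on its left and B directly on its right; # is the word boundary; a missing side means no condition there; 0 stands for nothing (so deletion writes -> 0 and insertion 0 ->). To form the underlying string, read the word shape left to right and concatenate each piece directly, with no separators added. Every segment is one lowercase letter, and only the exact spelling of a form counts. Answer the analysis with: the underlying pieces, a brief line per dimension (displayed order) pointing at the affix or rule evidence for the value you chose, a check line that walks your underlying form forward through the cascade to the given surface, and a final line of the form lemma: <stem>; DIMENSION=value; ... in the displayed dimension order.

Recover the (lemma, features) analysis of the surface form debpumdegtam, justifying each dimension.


underlying: deib-pum-deg-tam
RANK=ak - signalled by the affix -deg
KEL=ak - signalled by the affix -pum
VEL=fe - signalled by the affix -tam
check: deibpumdegtam -> debpumdegtam
lemma: deib; RANK=ak; KEL=ak; VEL=fe


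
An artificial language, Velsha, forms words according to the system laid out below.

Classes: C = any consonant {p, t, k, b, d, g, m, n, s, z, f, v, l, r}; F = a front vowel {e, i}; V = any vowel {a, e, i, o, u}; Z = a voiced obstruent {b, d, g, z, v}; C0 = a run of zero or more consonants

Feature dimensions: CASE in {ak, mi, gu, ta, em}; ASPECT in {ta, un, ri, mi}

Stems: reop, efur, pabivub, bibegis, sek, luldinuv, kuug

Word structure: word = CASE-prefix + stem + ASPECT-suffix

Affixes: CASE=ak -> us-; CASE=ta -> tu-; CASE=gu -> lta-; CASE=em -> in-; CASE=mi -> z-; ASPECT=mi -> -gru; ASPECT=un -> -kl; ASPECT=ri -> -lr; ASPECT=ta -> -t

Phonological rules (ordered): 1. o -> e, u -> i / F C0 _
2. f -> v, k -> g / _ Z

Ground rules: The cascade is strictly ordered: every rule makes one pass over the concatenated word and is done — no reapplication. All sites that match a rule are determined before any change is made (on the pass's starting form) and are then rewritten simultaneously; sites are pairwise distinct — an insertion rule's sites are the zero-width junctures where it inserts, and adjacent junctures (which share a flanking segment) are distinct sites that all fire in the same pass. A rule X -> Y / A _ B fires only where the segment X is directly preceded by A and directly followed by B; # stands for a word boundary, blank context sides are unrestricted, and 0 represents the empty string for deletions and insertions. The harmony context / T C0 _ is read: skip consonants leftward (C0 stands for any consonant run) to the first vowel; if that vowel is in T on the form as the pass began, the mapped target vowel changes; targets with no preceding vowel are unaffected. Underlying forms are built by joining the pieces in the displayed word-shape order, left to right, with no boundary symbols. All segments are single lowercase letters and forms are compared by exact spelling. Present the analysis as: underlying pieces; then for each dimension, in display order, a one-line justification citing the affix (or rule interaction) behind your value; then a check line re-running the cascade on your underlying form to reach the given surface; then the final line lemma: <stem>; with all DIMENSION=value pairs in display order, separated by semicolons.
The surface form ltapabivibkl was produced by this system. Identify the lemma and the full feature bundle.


underlying: lta-pabivub-kl
CASE=gu - signalled by the affix lta-
ASPECT=un - signalled by the affix -kl
check: ltapabivubkl -> ltapabivibkl -> ltapabivibkl
lemma: pabivub; CASE=gu; ASPECT=un


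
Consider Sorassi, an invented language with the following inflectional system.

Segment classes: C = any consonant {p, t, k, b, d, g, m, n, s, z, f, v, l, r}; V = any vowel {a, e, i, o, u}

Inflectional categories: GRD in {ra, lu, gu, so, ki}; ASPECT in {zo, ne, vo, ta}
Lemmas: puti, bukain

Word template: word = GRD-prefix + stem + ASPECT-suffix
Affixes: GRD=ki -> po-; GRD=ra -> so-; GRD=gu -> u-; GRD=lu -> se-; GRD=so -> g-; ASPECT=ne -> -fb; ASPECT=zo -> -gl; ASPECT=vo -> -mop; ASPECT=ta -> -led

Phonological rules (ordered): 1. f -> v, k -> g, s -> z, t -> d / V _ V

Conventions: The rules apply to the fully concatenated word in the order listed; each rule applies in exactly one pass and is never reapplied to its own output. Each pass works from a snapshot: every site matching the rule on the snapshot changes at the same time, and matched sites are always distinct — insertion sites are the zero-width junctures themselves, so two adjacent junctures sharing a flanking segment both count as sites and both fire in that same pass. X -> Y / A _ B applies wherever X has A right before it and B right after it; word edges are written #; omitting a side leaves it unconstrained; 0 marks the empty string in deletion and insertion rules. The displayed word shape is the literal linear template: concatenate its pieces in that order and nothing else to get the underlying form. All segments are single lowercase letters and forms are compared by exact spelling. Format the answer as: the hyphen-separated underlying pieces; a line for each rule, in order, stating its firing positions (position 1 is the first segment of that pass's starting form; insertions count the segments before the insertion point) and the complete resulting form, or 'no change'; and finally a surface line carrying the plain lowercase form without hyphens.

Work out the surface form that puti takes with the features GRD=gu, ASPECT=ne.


underlying: u-puti-fb
1. f -> v, k -> g, s -> z, t -> d / V _ V: fires at position(s) 4: upudifb
surface: upudifb


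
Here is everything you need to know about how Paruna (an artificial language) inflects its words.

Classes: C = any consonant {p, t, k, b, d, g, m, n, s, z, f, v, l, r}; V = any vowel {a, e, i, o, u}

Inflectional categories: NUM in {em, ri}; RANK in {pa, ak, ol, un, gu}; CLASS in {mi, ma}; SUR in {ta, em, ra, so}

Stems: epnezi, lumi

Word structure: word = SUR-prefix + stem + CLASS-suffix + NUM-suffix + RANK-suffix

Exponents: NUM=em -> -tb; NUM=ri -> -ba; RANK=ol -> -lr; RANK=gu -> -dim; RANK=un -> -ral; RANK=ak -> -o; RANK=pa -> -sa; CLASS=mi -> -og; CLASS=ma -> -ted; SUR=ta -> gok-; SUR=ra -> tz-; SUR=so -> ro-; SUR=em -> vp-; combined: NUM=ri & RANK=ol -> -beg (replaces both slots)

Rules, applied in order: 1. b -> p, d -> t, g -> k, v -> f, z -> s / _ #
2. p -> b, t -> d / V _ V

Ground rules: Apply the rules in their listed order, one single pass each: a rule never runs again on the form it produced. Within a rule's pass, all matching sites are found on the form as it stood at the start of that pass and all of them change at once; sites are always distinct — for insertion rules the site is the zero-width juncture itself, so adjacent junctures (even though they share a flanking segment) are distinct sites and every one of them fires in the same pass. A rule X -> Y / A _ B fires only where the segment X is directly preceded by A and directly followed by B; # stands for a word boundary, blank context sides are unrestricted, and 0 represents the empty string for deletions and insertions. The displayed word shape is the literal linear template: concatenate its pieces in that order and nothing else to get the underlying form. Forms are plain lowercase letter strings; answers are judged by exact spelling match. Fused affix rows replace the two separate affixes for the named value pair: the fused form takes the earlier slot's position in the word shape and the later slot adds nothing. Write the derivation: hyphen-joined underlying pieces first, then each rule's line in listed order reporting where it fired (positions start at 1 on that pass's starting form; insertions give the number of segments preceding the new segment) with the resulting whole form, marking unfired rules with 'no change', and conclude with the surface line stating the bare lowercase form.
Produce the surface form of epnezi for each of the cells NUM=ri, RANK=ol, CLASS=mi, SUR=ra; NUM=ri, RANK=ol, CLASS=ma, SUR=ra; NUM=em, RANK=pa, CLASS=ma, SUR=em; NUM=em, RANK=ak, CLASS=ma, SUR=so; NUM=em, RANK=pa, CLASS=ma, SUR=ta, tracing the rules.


cell NUM=ri, RANK=ol, CLASS=mi, SUR=ra:
underlying: tz-epnezi-og-beg
1. b -> p, d -> t, g -> k, v -> f, z -> s / _ #: fires at position(s) 13: tzepneziogbek
2. p -> b, t -> d / V _ V: no change
surface: tzepneziogbek

cell NUM=ri, RANK=ol, CLASS=ma, SUR=ra:
underlying: tz-epnezi-ted-beg
1. b -> p, d -> t, g -> k, v -> f, z -> s / _ #: fires at position(s) 14: tzepnezitedbek
2. p -> b, t -> d / V _ V: fires at position(s) 9: tzepnezidedbek
surface: tzepnezidedbek

cell NUM=em, RANK=pa, CLASS=ma, SUR=em:
underlying: vp-epnezi-ted-tb-sa
1. b -> p, d -> t, g -> k, v -> f, z -> s / _ #: no change
2. p -> b, t -> d / V _ V: fires at position(s) 9: vpepnezidedtbsa
surface: vpepnezidedtbsa

cell NUM=em, RANK=ak, CLASS=ma, SUR=so:
underlying: ro-epnezi-ted-tb-o
1. b -> p, d -> t, g -> k, v -> f, z -> s / _ #: no change
2. p -> b, t -> d / V _ V: fires at position(s) 9: roepnezidedtbo
surface: roepnezidedtbo

cell NUM=em, RANK=pa, CLASS=ma, SUR=ta:
underlying: gok-epnezi-ted-tb-sa
1. b -> p, d -> t, g -> k, v -> f, z -> s / _ #: no change
2. p -> b, t -> d / V _ V: fires at position(s) 10: gokepnezidedtbsa
surface: gokepnezidedtbsa


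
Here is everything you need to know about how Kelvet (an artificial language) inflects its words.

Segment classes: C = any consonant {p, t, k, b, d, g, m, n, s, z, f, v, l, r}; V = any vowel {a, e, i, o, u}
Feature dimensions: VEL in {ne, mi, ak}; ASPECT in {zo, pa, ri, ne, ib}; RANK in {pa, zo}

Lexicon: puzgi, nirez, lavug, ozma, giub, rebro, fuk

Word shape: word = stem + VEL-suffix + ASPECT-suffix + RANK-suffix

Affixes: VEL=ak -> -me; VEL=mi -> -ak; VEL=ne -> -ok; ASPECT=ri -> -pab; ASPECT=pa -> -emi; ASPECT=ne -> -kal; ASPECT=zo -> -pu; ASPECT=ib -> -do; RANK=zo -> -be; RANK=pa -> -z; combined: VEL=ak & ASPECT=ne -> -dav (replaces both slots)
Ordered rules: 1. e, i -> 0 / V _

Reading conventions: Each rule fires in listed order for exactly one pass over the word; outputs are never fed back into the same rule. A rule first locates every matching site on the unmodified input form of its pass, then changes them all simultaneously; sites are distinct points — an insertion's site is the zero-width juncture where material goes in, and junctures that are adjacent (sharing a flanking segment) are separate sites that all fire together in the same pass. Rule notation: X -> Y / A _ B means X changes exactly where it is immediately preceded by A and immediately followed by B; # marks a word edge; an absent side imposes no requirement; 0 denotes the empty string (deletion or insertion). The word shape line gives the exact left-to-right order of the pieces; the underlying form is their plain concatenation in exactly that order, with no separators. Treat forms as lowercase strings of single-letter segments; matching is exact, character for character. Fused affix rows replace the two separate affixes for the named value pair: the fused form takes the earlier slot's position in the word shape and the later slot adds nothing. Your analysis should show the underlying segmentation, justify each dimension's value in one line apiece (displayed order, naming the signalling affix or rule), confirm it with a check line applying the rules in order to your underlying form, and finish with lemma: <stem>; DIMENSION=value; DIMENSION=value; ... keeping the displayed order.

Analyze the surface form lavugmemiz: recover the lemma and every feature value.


underlying: lavug-me-emi-z
VEL=ak - signalled by the affix -me
ASPECT=pa - signalled by the affix -emi
RANK=pa - signalled by the affix -z
check: lavugmeemiz -> lavugmemiz
lemma: lavug; VEL=ak; ASPECT=pa; RANK=pa


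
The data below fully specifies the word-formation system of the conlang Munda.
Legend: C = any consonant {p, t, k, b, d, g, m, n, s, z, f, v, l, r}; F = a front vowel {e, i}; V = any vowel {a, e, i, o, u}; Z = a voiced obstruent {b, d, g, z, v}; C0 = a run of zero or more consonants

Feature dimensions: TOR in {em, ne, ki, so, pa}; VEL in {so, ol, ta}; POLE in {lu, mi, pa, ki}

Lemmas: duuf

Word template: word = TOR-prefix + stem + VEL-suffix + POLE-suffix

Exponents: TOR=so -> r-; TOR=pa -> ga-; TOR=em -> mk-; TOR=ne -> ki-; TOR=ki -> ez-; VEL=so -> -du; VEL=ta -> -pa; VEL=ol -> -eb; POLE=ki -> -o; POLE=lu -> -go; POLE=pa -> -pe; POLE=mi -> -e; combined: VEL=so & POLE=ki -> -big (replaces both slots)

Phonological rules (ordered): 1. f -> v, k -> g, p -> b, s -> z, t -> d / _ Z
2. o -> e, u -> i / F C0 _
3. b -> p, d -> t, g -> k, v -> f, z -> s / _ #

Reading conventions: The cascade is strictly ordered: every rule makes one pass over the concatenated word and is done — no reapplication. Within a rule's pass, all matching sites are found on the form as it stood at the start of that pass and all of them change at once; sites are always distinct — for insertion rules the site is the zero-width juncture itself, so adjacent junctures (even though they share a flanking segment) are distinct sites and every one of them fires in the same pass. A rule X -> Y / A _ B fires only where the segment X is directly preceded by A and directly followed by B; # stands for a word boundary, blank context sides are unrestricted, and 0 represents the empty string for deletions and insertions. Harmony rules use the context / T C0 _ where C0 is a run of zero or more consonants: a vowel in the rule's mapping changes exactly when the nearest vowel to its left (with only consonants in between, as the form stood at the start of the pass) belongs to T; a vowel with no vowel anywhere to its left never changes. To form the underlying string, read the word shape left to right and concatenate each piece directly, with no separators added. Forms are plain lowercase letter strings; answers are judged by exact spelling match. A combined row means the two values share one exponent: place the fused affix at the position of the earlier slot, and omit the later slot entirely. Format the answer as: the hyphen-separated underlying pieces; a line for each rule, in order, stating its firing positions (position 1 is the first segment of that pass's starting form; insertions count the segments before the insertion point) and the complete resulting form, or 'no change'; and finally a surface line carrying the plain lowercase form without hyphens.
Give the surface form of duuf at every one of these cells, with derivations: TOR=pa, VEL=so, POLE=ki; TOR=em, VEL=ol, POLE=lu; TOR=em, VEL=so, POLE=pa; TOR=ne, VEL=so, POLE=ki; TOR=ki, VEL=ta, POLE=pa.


cell TOR=pa, VEL=so, POLE=ki:
underlying: ga-duuf-big
1. f -> v, k -> g, p -> b, s -> z, t -> d / _ Z: fires at position(s) 6: gaduuvbig
2. o -> e, u -> i / F C0 _: no change
3. b -> p, d -> t, g -> k, v -> f, z -> s / _ #: fires at position(s) 9: gaduuvbik
surface: gaduuvbik

cell TOR=em, VEL=ol, POLE=lu:
underlying: mk-duuf-eb-go
1. f -> v, k -> g, p -> b, s -> z, t -> d / _ Z: fires at position(s) 2: mgduufebgo
2. o -> e, u -> i / F C0 _: fires at position(s) 10: mgduufebge
3. b -> p, d -> t, g -> k, v -> f, z -> s / _ #: no change
surface: mgduufebge

cell TOR=em, VEL=so, POLE=pa:
underlying: mk-duuf-du-pe
1. f -> v, k -> g, p -> b, s -> z, t -> d / _ Z: fires at position(s) 2, 6: mgduuvdupe
2. o -> e, u -> i / F C0 _: no change
3. b -> p, d -> t, g -> k, v -> f, z -> s / _ #: no change
surface: mgduuvdupe

cell TOR=ne, VEL=so, POLE=ki:
underlying: ki-duuf-big
1. f -> v, k -> g, p -> b, s -> z, t -> d / _ Z: fires at position(s) 6: kiduuvbig
2. o -> e, u -> i / F C0 _: fires at position(s) 4: kidiuvbig
3. b -> p, d -> t, g -> k, v -> f, z -> s / _ #: fires at position(s) 9: kidiuvbik
surface: kidiuvbik

cell TOR=ki, VEL=ta, POLE=pa:
underlying: ez-duuf-pa-pe
1. f -> v, k -> g, p -> b, s -> z, t -> d / _ Z: no change
2. o -> e, u -> i / F C0 _: fires at position(s) 4: ezdiufpape
3. b -> p, d -> t, g -> k, v -> f, z -> s / _ #: no change
surface: ezdiufpape


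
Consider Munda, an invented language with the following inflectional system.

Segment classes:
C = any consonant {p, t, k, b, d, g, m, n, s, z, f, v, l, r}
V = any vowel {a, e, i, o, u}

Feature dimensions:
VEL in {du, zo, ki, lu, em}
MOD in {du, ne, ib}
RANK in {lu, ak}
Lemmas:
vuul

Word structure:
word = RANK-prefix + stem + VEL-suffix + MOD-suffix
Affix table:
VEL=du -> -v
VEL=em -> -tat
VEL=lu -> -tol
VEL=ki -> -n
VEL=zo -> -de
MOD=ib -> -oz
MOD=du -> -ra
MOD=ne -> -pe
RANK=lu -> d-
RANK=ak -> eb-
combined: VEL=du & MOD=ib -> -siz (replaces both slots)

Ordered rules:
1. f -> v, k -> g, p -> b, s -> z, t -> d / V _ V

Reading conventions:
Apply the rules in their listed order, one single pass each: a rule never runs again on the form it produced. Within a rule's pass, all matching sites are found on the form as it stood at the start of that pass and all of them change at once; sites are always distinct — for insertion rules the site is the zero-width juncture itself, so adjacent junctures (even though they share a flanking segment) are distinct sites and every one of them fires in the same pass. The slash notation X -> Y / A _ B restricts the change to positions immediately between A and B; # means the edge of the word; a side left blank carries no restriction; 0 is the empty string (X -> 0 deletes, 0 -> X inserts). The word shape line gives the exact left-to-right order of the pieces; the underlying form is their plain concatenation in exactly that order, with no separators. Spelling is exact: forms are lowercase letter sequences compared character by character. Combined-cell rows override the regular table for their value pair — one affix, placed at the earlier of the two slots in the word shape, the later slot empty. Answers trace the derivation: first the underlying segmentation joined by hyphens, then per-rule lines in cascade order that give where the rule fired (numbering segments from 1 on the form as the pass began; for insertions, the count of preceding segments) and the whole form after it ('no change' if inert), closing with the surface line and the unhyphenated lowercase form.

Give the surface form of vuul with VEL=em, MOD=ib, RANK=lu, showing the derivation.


underlying: d-vuul-tat-oz
1. f -> v, k -> g, p -> b, s -> z, t -> d / V _ V: fires at position(s) 8: dvuultadoz
surface: dvuultadoz


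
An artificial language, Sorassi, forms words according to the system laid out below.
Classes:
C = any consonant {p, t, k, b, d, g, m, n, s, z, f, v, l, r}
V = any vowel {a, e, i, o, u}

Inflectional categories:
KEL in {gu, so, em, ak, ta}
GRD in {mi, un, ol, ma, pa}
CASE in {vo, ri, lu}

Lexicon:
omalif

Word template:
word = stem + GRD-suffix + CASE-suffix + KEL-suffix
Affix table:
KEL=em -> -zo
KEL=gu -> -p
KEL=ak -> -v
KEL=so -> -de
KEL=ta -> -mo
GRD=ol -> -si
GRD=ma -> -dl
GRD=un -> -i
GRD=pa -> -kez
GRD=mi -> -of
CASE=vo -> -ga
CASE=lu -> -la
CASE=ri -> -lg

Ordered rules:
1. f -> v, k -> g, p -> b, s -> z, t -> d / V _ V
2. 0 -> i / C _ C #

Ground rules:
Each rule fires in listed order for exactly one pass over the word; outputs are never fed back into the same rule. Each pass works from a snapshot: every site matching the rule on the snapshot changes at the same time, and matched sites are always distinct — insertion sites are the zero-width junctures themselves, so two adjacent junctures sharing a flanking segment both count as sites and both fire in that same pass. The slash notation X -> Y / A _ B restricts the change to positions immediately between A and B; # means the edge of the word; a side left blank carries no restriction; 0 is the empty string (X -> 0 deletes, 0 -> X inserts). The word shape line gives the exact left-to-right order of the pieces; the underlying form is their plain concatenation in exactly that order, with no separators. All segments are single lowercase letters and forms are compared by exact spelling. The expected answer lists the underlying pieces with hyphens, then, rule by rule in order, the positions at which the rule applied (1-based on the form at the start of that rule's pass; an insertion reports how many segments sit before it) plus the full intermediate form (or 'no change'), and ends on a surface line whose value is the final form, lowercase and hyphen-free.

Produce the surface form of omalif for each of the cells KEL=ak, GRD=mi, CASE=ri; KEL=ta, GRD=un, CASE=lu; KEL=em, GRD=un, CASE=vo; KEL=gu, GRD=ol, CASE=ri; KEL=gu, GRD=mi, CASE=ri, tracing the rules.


cell KEL=ak, GRD=mi, CASE=ri:
underlying: omalif-of-lg-v
1. f -> v, k -> g, p -> b, s -> z, t -> d / V _ V: fires at position(s) 6: omalivoflgv
2. 0 -> i / C _ C #: inserts after position(s) 10: omalivoflgiv
surface: omalivoflgiv

cell KEL=ta, GRD=un, CASE=lu:
underlying: omalif-i-la-mo
1. f -> v, k -> g, p -> b, s -> z, t -> d / V _ V: fires at position(s) 6: omalivilamo
2. 0 -> i / C _ C #: no change
surface: omalivilamo

cell KEL=em, GRD=un, CASE=vo:
underlying: omalif-i-ga-zo
1. f -> v, k -> g, p -> b, s -> z, t -> d / V _ V: fires at position(s) 6: omalivigazo
2. 0 -> i / C _ C #: no change
surface: omalivigazo

cell KEL=gu, GRD=ol, CASE=ri:
underlying: omalif-si-lg-p
1. f -> v, k -> g, p -> b, s -> z, t -> d / V _ V: no change
2. 0 -> i / C _ C #: inserts after position(s) 10: omalifsilgip
surface: omalifsilgip

cell KEL=gu, GRD=mi, CASE=ri:
underlying: omalif-of-lg-p
1. f -> v, k -> g, p -> b, s -> z, t -> d / V _ V: fires at position(s) 6: omalivoflgp
2. 0 -> i / C _ C #: inserts after position(s) 10: omalivoflgip
surface: omalivoflgip


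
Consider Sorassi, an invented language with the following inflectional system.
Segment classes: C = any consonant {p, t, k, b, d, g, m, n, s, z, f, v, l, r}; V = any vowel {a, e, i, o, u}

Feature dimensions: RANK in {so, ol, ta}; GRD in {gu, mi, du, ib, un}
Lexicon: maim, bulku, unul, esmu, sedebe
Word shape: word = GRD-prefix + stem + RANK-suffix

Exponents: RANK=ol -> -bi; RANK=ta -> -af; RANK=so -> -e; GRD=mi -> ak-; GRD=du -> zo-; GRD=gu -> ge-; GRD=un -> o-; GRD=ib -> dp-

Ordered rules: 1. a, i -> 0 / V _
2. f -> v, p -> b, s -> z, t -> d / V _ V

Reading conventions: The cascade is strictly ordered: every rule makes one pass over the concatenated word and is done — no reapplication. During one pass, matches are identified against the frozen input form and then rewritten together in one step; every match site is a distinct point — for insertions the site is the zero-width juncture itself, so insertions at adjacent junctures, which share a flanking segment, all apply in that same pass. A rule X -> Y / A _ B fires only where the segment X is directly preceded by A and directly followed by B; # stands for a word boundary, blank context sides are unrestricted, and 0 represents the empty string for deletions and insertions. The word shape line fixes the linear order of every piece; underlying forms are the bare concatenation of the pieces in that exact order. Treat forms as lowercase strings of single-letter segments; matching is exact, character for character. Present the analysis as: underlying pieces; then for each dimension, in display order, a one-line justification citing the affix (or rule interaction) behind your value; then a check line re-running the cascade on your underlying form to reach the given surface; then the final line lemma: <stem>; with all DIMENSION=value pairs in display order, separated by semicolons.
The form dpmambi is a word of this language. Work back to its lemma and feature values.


underlying: dp-maim-bi
RANK=ol - signalled by the affix -bi
GRD=ib - signalled by the affix dp-
check: dpmaimbi -> dpmambi -> dpmambi
lemma: maim; RANK=ol; GRD=ib


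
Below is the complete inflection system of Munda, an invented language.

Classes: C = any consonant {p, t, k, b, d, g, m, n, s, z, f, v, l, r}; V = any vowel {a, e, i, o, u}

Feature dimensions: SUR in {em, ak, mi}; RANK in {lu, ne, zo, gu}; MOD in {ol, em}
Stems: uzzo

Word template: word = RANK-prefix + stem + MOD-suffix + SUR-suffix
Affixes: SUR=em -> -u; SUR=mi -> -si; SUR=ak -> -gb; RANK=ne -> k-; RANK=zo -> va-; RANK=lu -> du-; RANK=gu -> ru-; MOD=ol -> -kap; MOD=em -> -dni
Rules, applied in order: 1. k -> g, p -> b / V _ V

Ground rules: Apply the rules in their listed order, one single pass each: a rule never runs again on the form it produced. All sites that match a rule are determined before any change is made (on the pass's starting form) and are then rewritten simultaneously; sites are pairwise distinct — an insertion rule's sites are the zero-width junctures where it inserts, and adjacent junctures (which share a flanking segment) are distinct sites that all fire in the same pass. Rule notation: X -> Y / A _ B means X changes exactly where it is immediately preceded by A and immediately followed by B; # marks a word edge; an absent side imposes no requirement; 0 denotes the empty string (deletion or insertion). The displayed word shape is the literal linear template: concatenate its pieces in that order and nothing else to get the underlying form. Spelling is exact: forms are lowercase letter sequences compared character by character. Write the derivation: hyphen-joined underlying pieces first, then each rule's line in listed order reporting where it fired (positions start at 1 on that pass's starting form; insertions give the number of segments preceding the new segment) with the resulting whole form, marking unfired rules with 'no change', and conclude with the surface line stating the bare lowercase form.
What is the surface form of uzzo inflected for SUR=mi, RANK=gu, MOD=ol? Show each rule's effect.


underlying: ru-uzzo-kap-si
1. k -> g, p -> b / V _ V: fires at position(s) 7: ruuzzogapsi
surface: ruuzzogapsi


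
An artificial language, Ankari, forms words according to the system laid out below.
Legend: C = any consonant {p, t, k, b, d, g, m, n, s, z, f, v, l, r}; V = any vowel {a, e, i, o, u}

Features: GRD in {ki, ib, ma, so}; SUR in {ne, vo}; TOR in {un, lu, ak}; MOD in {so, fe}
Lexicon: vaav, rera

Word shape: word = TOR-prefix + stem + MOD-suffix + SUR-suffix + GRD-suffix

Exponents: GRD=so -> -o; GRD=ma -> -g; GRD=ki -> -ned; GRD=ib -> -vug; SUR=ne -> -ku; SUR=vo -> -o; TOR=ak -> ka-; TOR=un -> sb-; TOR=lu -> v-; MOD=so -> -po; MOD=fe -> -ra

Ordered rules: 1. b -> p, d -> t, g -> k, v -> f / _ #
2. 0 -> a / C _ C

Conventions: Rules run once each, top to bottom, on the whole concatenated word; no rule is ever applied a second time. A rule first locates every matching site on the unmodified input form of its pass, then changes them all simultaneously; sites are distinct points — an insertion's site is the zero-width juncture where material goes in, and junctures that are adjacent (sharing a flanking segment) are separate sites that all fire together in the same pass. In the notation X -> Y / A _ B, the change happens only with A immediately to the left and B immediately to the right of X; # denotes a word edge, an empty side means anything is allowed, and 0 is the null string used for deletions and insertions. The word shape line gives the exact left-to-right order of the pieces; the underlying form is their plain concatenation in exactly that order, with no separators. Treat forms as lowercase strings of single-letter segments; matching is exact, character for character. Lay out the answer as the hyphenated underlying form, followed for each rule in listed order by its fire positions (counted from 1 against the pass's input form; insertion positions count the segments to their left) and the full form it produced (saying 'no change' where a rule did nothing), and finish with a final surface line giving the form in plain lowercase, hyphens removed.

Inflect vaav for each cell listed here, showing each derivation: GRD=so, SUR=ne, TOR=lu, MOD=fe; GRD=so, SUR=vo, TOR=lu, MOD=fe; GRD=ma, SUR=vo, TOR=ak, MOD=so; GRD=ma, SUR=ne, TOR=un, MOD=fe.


cell GRD=so, SUR=ne, TOR=lu, MOD=fe:
underlying: v-vaav-ra-ku-o
1. b -> p, d -> t, g -> k, v -> f / _ #: no change
2. 0 -> a / C _ C: inserts after position(s) 1, 5: vavaavarakuo
surface: vavaavarakuo

cell GRD=so, SUR=vo, TOR=lu, MOD=fe:
underlying: v-vaav-ra-o-o
1. b -> p, d -> t, g -> k, v -> f / _ #: no change
2. 0 -> a / C _ C: inserts after position(s) 1, 5: vavaavaraoo
surface: vavaavaraoo

cell GRD=ma, SUR=vo, TOR=ak, MOD=so:
underlying: ka-vaav-po-o-g
1. b -> p, d -> t, g -> k, v -> f / _ #: fires at position(s) 10: kavaavpook
2. 0 -> a / C _ C: inserts after position(s) 6: kavaavapook
surface: kavaavapook

cell GRD=ma, SUR=ne, TOR=un, MOD=fe:
underlying: sb-vaav-ra-ku-g
1. b -> p, d -> t, g -> k, v -> f / _ #: fires at position(s) 11: sbvaavrakuk
2. 0 -> a / C _ C: inserts after position(s) 1, 2, 6: sabavaavarakuk
surface: sabavaavarakuk


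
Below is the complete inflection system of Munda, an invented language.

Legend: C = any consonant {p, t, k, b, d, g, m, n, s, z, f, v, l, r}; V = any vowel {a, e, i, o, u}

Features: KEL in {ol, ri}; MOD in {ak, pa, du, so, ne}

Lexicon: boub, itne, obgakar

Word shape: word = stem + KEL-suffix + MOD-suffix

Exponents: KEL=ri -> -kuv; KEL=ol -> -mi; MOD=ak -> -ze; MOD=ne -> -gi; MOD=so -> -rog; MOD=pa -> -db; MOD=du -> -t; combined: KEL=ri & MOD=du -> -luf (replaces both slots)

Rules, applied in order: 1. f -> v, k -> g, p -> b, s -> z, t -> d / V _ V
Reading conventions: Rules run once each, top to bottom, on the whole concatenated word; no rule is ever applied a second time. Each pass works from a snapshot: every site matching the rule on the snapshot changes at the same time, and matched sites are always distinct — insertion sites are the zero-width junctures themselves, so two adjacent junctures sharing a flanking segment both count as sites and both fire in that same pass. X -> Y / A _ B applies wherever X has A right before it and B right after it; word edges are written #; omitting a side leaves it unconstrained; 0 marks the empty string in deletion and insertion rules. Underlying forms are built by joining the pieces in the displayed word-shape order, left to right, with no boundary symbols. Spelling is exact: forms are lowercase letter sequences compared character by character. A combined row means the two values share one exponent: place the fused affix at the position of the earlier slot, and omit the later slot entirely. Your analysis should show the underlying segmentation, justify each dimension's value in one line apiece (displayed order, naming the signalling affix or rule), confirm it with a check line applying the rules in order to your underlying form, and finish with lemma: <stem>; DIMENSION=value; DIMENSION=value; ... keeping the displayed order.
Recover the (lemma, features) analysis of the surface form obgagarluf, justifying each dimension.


underlying: obgakar-luf
KEL=ri - signalled by the combined affix row
MOD=du - signalled by the combined affix row
check: obgakarluf -> obgagarluf
lemma: obgakar; KEL=ri; MOD=du


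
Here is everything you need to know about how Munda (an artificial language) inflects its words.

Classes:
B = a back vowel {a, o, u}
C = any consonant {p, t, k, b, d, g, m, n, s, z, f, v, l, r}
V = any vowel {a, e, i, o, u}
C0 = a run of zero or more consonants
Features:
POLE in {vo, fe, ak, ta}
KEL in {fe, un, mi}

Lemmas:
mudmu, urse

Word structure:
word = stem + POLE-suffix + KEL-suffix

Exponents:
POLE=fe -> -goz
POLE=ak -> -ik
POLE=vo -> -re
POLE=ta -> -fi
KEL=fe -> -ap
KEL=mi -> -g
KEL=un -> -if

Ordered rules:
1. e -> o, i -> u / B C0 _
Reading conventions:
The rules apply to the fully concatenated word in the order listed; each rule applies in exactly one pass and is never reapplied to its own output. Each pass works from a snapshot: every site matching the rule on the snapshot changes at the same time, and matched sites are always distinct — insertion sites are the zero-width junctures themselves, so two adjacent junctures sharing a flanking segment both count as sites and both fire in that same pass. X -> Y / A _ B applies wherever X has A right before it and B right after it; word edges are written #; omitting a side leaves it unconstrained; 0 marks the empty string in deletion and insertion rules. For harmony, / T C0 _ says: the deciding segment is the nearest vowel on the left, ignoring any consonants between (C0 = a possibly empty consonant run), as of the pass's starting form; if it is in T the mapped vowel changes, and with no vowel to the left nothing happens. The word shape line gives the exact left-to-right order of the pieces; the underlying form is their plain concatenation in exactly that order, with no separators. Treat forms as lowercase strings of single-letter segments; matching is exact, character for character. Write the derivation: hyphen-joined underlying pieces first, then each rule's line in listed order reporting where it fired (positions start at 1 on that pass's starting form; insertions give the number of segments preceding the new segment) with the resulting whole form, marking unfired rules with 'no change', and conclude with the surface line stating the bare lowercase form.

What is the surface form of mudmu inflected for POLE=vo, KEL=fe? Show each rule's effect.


underlying: mudmu-re-ap
1. e -> o, i -> u / B C0 _: fires at position(s) 7: mudmuroap
surface: mudmuroap


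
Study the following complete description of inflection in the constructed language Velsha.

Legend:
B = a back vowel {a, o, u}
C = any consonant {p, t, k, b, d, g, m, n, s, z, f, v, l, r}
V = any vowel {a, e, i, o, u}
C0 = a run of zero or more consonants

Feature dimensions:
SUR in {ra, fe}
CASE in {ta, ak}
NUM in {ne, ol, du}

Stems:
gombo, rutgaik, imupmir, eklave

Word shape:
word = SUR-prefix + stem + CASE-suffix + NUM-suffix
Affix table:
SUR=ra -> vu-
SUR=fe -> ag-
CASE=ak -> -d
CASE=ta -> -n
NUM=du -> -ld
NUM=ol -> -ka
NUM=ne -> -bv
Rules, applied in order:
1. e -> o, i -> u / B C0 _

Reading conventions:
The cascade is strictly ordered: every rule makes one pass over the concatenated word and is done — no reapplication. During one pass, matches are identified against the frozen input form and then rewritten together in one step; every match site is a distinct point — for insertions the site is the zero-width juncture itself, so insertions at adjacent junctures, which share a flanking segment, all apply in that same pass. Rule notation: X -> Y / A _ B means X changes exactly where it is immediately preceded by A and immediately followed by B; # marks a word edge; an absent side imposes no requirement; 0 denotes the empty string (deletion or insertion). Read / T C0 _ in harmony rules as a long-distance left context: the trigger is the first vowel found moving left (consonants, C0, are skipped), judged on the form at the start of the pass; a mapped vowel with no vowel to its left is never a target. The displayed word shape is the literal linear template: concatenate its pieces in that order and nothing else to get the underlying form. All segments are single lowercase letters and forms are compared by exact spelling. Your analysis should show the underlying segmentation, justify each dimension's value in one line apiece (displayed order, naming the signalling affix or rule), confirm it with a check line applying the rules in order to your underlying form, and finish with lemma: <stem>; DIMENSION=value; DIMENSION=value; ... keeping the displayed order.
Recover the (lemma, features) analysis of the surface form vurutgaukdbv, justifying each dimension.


underlying: vu-rutgaik-d-bv
SUR=ra - signalled by the affix vu-
CASE=ak - signalled by the affix -d
NUM=ne - signalled by the affix -bv
check: vurutgaikdbv -> vurutgaukdbv
lemma: rutgaik; SUR=ra; CASE=ak; NUM=ne


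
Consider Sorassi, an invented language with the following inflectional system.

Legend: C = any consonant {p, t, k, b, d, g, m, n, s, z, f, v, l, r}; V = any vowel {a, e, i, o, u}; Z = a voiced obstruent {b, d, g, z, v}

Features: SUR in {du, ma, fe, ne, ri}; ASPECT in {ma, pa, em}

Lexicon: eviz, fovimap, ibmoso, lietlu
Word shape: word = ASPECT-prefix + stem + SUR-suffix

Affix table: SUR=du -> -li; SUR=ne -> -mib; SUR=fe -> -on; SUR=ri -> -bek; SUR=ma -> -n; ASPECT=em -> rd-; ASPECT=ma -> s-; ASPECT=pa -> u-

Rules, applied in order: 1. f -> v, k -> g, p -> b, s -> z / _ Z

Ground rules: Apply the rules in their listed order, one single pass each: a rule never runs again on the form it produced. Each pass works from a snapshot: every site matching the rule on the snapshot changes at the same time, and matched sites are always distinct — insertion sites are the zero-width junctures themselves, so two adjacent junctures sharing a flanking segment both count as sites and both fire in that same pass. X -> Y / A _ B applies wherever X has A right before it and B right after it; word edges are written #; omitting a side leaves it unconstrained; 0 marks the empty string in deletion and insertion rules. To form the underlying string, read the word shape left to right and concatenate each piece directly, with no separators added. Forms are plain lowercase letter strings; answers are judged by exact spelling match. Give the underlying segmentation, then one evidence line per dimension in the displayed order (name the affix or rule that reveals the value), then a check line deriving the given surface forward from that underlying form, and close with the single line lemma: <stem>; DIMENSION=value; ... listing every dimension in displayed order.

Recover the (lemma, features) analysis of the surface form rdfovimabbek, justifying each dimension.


underlying: rd-fovimap-bek
SUR=ri - signalled by the affix -bek
ASPECT=em - signalled by the affix rd-
check: rdfovimapbek -> rdfovimabbek
lemma: fovimap; SUR=ri; ASPECT=em
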